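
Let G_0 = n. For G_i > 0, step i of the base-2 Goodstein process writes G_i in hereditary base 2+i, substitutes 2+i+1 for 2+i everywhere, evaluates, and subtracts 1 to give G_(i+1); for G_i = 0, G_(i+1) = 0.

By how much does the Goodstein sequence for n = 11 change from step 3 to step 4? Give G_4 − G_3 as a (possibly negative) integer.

11 —HB2→ 2^(2 + 1) + 2 + 1 —bump→ 3^(3 + 1) + 3 + 1 = 85 —(−1)→ 84
84 —HB3→ 3^(3 + 1) + 3 —bump→ 4^(4 + 1) + 4 = 1028 —(−1)→ 1027
1027 —HB4→ 4^(4 + 1) + 3 —bump→ 5^(5 + 1) + 3 = 15628 —(−1)→ 15627
15627 —HB5→ 5^(5 + 1) + 2 —bump→ 6^(6 + 1) + 2 = 279938 —(−1)→ 279937

264310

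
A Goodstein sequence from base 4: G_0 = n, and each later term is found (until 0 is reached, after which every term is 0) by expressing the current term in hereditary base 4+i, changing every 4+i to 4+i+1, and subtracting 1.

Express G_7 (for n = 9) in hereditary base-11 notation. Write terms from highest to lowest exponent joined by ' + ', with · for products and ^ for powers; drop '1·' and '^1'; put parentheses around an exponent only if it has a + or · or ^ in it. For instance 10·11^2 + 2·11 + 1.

G_0 = 9. HB_4(9) = 2·4 + 1. Bump = 11. G_1 = 10.
G_1 = 10. HB_5(10) = 2·5. Bump = 12. G_2 = 11.
G_2 = 11. HB_6(11) = 6 + 5. Bump = 12. G_3 = 11.
G_3 = 11. HB_7(11) = 7 + 4. Bump = 12. G_4 = 11.
G_4 = 11. HB_8(11) = 8 + 3. Bump = 12. G_5 = 11.
G_5 = 11. HB_9(11) = 9 + 2. Bump = 12. G_6 = 11.
G_6 = 11. HB_10(11) = 10 + 1. Bump = 12. G_7 = 11.

11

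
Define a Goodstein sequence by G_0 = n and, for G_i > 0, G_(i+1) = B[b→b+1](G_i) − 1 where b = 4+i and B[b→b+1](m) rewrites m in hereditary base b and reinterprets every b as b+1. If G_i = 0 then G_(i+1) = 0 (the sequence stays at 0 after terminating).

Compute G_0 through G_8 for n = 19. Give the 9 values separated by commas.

(0) 19|_4 = 4^2 + 3 ↦ 5^2 + 3|_5 = 28 ⇒ 27
(1) 27|_5 = 5^2 + 2 ↦ 6^2 + 2|_6 = 38 ⇒ 37
(2) 37|_6 = 6^2 + 1 ↦ 7^2 + 1|_7 = 50 ⇒ 49
(3) 49|_7 = 7^2 ↦ 8^2|_8 = 64 ⇒ 63
(4) 63|_8 = 7·8 + 7 ↦ 7·9 + 7|_9 = 70 ⇒ 69
(5) 69|_9 = 7·9 + 6 ↦ 7·10 + 6|_10 = 76 ⇒ 75
(6) 75|_10 = 7·10 + 5 ↦ 7·11 + 5|_11 = 82 ⇒ 81
(7) 81|_11 = 7·11 + 4 ↦ 7·12 + 4|_12 = 88 ⇒ 87

19, 27, 37, 49, 63, 69, 75, 81, 87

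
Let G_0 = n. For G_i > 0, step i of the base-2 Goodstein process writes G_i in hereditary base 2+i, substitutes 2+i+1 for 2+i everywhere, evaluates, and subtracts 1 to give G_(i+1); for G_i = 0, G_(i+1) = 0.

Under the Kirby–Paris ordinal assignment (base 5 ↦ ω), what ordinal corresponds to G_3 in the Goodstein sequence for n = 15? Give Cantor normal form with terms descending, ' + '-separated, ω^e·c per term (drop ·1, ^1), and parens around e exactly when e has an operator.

ω^(ω + 1) + ω^ω + 2

G_0=15  [base 2] 2^(2 + 1) + 2^2 + 2 + 1  →[2↦3]→  3^(3 + 1) + 3^3 + 3 + 1 = 112  −1 ⇒ G_1=111
G_1=111  [base 3] 3^(3 + 1) + 3^3 + 3  →[3↦4]→  4^(4 + 1) + 4^4 + 4 = 1284  −1 ⇒ G_2=1283
G_2=1283  [base 4] 4^(4 + 1) + 4^4 + 3  →[4↦5]→  5^(5 + 1) + 5^5 + 3 = 18753  −1 ⇒ G_3=18752
G_3=18752  [base 5] 5^(5 + 1) + 5^5 + 2  →[5↦6]→  6^(6 + 1) + 6^6 + 2 = 326594  −1 ⇒ G_4=326593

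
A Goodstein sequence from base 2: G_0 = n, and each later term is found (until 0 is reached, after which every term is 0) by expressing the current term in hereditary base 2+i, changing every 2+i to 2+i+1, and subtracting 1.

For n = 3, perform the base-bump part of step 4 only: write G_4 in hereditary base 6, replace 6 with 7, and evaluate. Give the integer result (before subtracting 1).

1

base 2: 3 = 2 + 1; at 3: 3 + 1 = 4; next = 3
base 3: 3 = 3; at 4: 4 = 4; next = 3
base 4: 3 = 3; at 5: 3 = 3; next = 2
base 5: 2 = 2; at 6: 2 = 2; next = 1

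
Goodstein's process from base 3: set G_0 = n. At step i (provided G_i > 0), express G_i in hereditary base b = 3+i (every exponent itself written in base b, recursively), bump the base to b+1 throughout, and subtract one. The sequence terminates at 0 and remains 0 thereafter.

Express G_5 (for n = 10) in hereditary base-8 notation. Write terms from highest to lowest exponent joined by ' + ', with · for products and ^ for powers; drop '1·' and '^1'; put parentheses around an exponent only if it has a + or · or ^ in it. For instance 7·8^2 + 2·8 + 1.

4·8 + 1

i=0: 10 = 3^2 + 1 (b=3); 3→4: 4^2 + 1 = 17; 17−1 = 16
i=1: 16 = 4^2 (b=4); 4→5: 5^2 = 25; 25−1 = 24
i=2: 24 = 4·5 + 4 (b=5); 5→6: 4·6 + 4 = 28; 28−1 = 27
i=3: 27 = 4·6 + 3 (b=6); 6→7: 4·7 + 3 = 31; 31−1 = 30
i=4: 30 = 4·7 + 2 (b=7); 7→8: 4·8 + 2 = 34; 34−1 = 33
i=5: 33 = 4·8 + 1 (b=8); 8→9: 4·9 + 1 = 37; 37−1 = 36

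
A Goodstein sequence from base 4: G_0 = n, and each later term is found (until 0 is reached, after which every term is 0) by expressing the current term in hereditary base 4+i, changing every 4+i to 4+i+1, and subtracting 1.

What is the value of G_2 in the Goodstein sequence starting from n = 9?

G_0=9  [base 4] 2·4 + 1  →[4↦5]→  2·5 + 1 = 11  −1 ⇒ G_1=10
G_1=10  [base 5] 2·5  →[5↦6]→  2·6 = 12  −1 ⇒ G_2=11
G_2=11  [base 6] 6 + 5  →[6↦7]→  7 + 5 = 12  −1 ⇒ G_3=11

11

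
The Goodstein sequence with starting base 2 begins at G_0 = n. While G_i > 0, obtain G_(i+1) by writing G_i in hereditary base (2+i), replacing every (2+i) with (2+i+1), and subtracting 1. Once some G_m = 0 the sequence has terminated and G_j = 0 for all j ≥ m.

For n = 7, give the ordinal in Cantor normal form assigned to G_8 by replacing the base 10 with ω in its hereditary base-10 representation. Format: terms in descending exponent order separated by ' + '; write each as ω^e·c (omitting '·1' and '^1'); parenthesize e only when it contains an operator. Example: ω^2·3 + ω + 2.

ω^7·7 + ω^6·7 + ω^5·7 + ω^4·7 + ω^3·7 + ω^2·7 + ω·7 + 5

step 0: 7 = 2^2 + 2 + 1; sub 3 for 2: 3^3 + 3 + 1; = 31; G_1 = 31−1 = 30
step 1: 30 = 3^3 + 3; sub 4 for 3: 4^4 + 4; = 260; G_2 = 260−1 = 259
step 2: 259 = 4^4 + 3; sub 5 for 4: 5^5 + 3; = 3128; G_3 = 3128−1 = 3127
step 3: 3127 = 5^5 + 2; sub 6 for 5: 6^6 + 2; = 46658; G_4 = 46658−1 = 46657
step 4: 46657 = 6^6 + 1; sub 7 for 6: 7^7 + 1; = 823544; G_5 = 823544−1 = 823543
step 5: 823543 = 7^7; sub 8 for 7: 8^8; = 16777216; G_6 = 16777216−1 = 16777215
step 6: 16777215 = 7·8^7 + 7·8^6 + 7·8^5 + 7·8^4 + 7·8^3 + 7·8^2 + 7·8 + 7; sub 9 for 8: 7·9^7 + 7·9^6 + 7·9^5 + 7·9^4 + 7·9^3 + 7·9^2 + 7·9 + 7; = 37665880; G_7 = 37665880−1 = 37665879
step 7: 37665879 = 7·9^7 + 7·9^6 + 7·9^5 + 7·9^4 + 7·9^3 + 7·9^2 + 7·9 + 6; sub 10 for 9: 7·10^7 + 7·10^6 + 7·10^5 + 7·10^4 + 7·10^3 + 7·10^2 + 7·10 + 6; = 77777776; G_8 = 77777776−1 = 77777775
step 8: 77777775 = 7·10^7 + 7·10^6 + 7·10^5 + 7·10^4 + 7·10^3 + 7·10^2 + 7·10 + 5; sub 11 for 10: 7·11^7 + 7·11^6 + 7·11^5 + 7·11^4 + 7·11^3 + 7·11^2 + 7·11 + 5; = 150051214; G_9 = 150051214−1 = 150051213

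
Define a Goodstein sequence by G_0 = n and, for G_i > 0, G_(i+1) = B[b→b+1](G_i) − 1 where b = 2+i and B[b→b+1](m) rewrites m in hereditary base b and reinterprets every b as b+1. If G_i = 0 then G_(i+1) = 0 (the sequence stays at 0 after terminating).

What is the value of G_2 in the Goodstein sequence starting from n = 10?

[0] 10 ≡ 2^(2 + 1) + 2 (base 2). Lift 3: 84. −1: 83.
[1] 83 ≡ 3^(3 + 1) + 2 (base 3). Lift 4: 1026. −1: 1025.
[2] 1025 ≡ 4^(4 + 1) + 1 (base 4). Lift 5: 15626. −1: 15625.

1025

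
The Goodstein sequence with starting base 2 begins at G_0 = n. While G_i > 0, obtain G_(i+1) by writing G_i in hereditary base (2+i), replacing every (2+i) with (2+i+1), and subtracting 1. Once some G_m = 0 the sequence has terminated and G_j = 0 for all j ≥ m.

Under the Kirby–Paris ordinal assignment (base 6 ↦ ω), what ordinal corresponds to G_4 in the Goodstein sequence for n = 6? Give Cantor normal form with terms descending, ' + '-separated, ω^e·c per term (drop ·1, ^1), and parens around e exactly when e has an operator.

ω^5·5 + ω^4·5 + ω^3·5 + ω^2·5 + ω·5 + 5

G_0=6  [base 2] 2^2 + 2  →[2↦3]→  3^3 + 3 = 30  −1 ⇒ G_1=29
G_1=29  [base 3] 3^3 + 2  →[3↦4]→  4^4 + 2 = 258  −1 ⇒ G_2=257
G_2=257  [base 4] 4^4 + 1  →[4↦5]→  5^5 + 1 = 3126  −1 ⇒ G_3=3125
G_3=3125  [base 5] 5^5  →[5↦6]→  6^6 = 46656  −1 ⇒ G_4=46655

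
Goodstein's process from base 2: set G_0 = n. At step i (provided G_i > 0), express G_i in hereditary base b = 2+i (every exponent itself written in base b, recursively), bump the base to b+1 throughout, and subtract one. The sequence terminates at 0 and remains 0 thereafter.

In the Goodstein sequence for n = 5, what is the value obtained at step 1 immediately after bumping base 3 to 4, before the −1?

G_0=5  [base 2] 2^2 + 1  →[2↦3]→  3^3 + 1 = 28  −1 ⇒ G_1=27
G_1=27  [base 3] 3^3  →[3↦4]→  4^4 = 256  −1 ⇒ G_2=255

256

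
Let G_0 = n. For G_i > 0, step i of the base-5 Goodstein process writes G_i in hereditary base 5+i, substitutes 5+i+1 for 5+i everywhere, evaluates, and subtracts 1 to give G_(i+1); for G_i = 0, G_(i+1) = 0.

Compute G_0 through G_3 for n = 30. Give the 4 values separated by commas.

30, 41, 53, 67

i=0: 30 = 5^2 + 5 (b=5); 5→6: 6^2 + 6 = 42; 42−1 = 41
i=1: 41 = 6^2 + 5 (b=6); 6→7: 7^2 + 5 = 54; 54−1 = 53
i=2: 53 = 7^2 + 4 (b=7); 7→8: 8^2 + 4 = 68; 68−1 = 67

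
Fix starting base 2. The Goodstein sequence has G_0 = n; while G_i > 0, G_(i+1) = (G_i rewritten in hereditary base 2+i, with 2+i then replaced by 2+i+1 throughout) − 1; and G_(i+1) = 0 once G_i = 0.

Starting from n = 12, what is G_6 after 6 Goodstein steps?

[0] 12 ≡ 2^(2 + 1) + 2^2 (base 2). Lift 3: 108. −1: 107.
[1] 107 ≡ 3^(3 + 1) + 2·3^2 + 2·3 + 2 (base 3). Lift 4: 1066. −1: 1065.
[2] 1065 ≡ 4^(4 + 1) + 2·4^2 + 2·4 + 1 (base 4). Lift 5: 15686. −1: 15685.
[3] 15685 ≡ 5^(5 + 1) + 2·5^2 + 2·5 (base 5). Lift 6: 280020. −1: 280019.
[4] 280019 ≡ 6^(6 + 1) + 2·6^2 + 6 + 5 (base 6). Lift 7: 5764911. −1: 5764910.
[5] 5764910 ≡ 7^(7 + 1) + 2·7^2 + 7 + 4 (base 7). Lift 8: 134217868. −1: 134217867.

134217867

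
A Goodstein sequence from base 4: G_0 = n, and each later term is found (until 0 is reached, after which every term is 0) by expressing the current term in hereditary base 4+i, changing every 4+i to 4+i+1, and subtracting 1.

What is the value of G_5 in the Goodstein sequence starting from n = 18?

58

G_0 = 18. HB_4(18) = 4^2 + 2. Bump = 27. G_1 = 26.
G_1 = 26. HB_5(26) = 5^2 + 1. Bump = 37. G_2 = 36.
G_2 = 36. HB_6(36) = 6^2. Bump = 49. G_3 = 48.
G_3 = 48. HB_7(48) = 6·7 + 6. Bump = 54. G_4 = 53.
G_4 = 53. HB_8(53) = 6·8 + 5. Bump = 59. G_5 = 58.
G_5 = 58. HB_9(58) = 6·9 + 4. Bump = 64. G_6 = 63.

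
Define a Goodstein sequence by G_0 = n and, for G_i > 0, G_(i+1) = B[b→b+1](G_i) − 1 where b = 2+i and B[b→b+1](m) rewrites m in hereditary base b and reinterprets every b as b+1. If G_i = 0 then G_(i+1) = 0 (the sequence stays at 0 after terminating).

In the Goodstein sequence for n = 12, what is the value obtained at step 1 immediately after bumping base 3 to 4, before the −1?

G_0=12  [base 2] 2^(2 + 1) + 2^2  →[2↦3]→  3^(3 + 1) + 3^3 = 108  −1 ⇒ G_1=107
G_1=107  [base 3] 3^(3 + 1) + 2·3^2 + 2·3 + 2  →[3↦4]→  4^(4 + 1) + 2·4^2 + 2·4 + 2 = 1066  −1 ⇒ G_2=1065

1066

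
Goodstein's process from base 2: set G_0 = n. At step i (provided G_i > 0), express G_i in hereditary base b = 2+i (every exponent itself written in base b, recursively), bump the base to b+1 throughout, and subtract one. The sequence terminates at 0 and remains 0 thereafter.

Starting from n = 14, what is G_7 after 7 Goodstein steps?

[0] 14 ≡ 2^(2 + 1) + 2^2 + 2 (base 2). Lift 3: 111. −1: 110.
[1] 110 ≡ 3^(3 + 1) + 3^3 + 2 (base 3). Lift 4: 1282. −1: 1281.
[2] 1281 ≡ 4^(4 + 1) + 4^4 + 1 (base 4). Lift 5: 18751. −1: 18750.
[3] 18750 ≡ 5^(5 + 1) + 5^5 (base 5). Lift 6: 326592. −1: 326591.
[4] 326591 ≡ 6^(6 + 1) + 5·6^5 + 5·6^4 + 5·6^3 + 5·6^2 + 5·6 + 5 (base 6). Lift 7: 5862841. −1: 5862840.
[5] 5862840 ≡ 7^(7 + 1) + 5·7^5 + 5·7^4 + 5·7^3 + 5·7^2 + 5·7 + 4 (base 7). Lift 8: 134404972. −1: 134404971.
[6] 134404971 ≡ 8^(8 + 1) + 5·8^5 + 5·8^4 + 5·8^3 + 5·8^2 + 5·8 + 3 (base 8). Lift 9: 3487116549. −1: 3487116548.
[7] 3487116548 ≡ 9^(9 + 1) + 5·9^5 + 5·9^4 + 5·9^3 + 5·9^2 + 5·9 + 2 (base 9). Lift 10: 100000555552. −1: 100000555551.

3487116548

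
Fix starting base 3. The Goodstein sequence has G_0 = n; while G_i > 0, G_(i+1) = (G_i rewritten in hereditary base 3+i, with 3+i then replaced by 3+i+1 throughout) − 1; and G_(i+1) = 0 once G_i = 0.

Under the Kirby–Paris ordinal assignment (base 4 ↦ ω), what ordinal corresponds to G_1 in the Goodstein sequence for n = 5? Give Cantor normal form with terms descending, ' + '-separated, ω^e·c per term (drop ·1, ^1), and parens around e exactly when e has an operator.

5 —HB3→ 3 + 2 —bump→ 4 + 2 = 6 —(−1)→ 5
5 —HB4→ 4 + 1 —bump→ 5 + 1 = 6 —(−1)→ 5

ω + 1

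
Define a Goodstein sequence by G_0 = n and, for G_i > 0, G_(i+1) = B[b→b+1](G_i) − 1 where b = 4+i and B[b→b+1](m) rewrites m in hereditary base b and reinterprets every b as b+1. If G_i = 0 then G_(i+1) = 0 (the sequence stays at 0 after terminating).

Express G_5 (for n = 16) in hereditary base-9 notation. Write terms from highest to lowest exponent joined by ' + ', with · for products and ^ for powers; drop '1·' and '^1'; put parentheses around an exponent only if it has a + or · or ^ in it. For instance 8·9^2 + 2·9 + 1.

[0] 16 ≡ 4^2 (base 4). Lift 5: 25. −1: 24.
[1] 24 ≡ 4·5 + 4 (base 5). Lift 6: 28. −1: 27.
[2] 27 ≡ 4·6 + 3 (base 6). Lift 7: 31. −1: 30.
[3] 30 ≡ 4·7 + 2 (base 7). Lift 8: 34. −1: 33.
[4] 33 ≡ 4·8 + 1 (base 8). Lift 9: 37. −1: 36.
[5] 36 ≡ 4·9 (base 9). Lift 10: 40. −1: 39.

4·9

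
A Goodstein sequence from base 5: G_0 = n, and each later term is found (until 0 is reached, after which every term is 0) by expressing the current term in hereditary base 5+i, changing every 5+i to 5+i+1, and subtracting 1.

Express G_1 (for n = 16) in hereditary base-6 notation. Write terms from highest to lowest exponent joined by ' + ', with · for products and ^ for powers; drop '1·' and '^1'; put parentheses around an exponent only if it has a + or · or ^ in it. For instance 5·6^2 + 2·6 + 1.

i=0: 16 = 3·5 + 1 (b=5); 5→6: 3·6 + 1 = 19; 19−1 = 18
i=1: 18 = 3·6 (b=6); 6→7: 3·7 = 21; 21−1 = 20

3·6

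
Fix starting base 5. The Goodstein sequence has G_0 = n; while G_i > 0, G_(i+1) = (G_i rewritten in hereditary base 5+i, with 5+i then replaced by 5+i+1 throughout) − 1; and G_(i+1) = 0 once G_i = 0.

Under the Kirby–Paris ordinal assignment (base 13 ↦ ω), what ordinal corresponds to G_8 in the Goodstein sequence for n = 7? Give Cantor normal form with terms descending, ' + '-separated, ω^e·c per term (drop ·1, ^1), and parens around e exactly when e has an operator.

2

(0) 7|_5 = 5 + 2 ↦ 6 + 2|_6 = 8 ⇒ 7
(1) 7|_6 = 6 + 1 ↦ 7 + 1|_7 = 8 ⇒ 7
(2) 7|_7 = 7 ↦ 8|_8 = 8 ⇒ 7
(3) 7|_8 = 7 ↦ 7|_9 = 7 ⇒ 6
(4) 6|_9 = 6 ↦ 6|_10 = 6 ⇒ 5
(5) 5|_10 = 5 ↦ 5|_11 = 5 ⇒ 4
(6) 4|_11 = 4 ↦ 4|_12 = 4 ⇒ 3
(7) 3|_12 = 3 ↦ 3|_13 = 3 ⇒ 2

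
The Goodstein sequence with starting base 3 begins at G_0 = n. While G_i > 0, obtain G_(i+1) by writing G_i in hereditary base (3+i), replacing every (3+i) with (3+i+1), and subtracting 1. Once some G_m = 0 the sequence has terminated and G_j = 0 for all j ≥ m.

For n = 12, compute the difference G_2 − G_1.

8

(0) 12|_3 = 3^2 + 3 ↦ 4^2 + 4|_4 = 20 ⇒ 19
(1) 19|_4 = 4^2 + 3 ↦ 5^2 + 3|_5 = 28 ⇒ 27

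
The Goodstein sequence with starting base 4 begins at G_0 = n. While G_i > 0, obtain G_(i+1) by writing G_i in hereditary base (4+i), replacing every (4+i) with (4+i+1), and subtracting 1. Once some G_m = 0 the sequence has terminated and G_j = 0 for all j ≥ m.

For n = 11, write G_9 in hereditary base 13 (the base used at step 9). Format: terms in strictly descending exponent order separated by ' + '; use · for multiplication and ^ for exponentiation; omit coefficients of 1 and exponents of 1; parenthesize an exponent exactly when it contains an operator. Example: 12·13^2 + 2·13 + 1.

13 + 2

i=0: 11 = 2·4 + 3 (b=4); 4→5: 2·5 + 3 = 13; 13−1 = 12
i=1: 12 = 2·5 + 2 (b=5); 5→6: 2·6 + 2 = 14; 14−1 = 13
i=2: 13 = 2·6 + 1 (b=6); 6→7: 2·7 + 1 = 15; 15−1 = 14
i=3: 14 = 2·7 (b=7); 7→8: 2·8 = 16; 16−1 = 15
i=4: 15 = 8 + 7 (b=8); 8→9: 9 + 7 = 16; 16−1 = 15
i=5: 15 = 9 + 6 (b=9); 9→10: 10 + 6 = 16; 16−1 = 15
i=6: 15 = 10 + 5 (b=10); 10→11: 11 + 5 = 16; 16−1 = 15
i=7: 15 = 11 + 4 (b=11); 11→12: 12 + 4 = 16; 16−1 = 15
i=8: 15 = 12 + 3 (b=12); 12→13: 13 + 3 = 16; 16−1 = 15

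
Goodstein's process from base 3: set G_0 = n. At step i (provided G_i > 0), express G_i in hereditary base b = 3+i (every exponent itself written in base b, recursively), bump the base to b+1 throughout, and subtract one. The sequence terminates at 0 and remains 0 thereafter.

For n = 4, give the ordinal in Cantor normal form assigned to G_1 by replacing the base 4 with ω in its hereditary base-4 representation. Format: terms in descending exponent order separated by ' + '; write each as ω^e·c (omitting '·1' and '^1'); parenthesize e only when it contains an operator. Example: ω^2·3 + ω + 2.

i=0: 4 = 3 + 1 (b=3); 3→4: 4 + 1 = 5; 5−1 = 4
i=1: 4 = 4 (b=4); 4→5: 5 = 5; 5−1 = 4

ω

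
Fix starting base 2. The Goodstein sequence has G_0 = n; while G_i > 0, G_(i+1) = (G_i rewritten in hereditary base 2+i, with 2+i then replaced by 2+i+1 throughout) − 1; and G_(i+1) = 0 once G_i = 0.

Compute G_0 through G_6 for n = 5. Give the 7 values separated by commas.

base 2: 5 = 2^2 + 1; at 3: 3^3 + 1 = 28; next = 27
base 3: 27 = 3^3; at 4: 4^4 = 256; next = 255
base 4: 255 = 3·4^3 + 3·4^2 + 3·4 + 3; at 5: 3·5^3 + 3·5^2 + 3·5 + 3 = 468; next = 467
base 5: 467 = 3·5^3 + 3·5^2 + 3·5 + 2; at 6: 3·6^3 + 3·6^2 + 3·6 + 2 = 776; next = 775
base 6: 775 = 3·6^3 + 3·6^2 + 3·6 + 1; at 7: 3·7^3 + 3·7^2 + 3·7 + 1 = 1198; next = 1197
base 7: 1197 = 3·7^3 + 3·7^2 + 3·7; at 8: 3·8^3 + 3·8^2 + 3·8 = 1752; next = 1751

5, 27, 255, 467, 775, 1197, 1751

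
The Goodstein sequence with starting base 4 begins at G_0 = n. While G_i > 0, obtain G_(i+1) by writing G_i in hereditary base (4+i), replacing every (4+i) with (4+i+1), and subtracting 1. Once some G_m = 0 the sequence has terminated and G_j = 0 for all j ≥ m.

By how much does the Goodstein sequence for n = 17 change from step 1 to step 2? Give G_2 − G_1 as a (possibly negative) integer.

10

(0) 17|_4 = 4^2 + 1 ↦ 5^2 + 1|_5 = 26 ⇒ 25
(1) 25|_5 = 5^2 ↦ 6^2|_6 = 36 ⇒ 35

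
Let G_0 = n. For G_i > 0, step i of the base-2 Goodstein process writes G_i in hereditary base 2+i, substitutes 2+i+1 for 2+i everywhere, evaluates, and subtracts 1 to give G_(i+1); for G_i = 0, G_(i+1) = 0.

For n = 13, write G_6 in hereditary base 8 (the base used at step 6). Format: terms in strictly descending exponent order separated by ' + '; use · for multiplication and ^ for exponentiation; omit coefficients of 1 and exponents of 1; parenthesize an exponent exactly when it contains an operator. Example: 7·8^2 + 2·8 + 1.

(0) 13|_2 = 2^(2 + 1) + 2^2 + 1 ↦ 3^(3 + 1) + 3^3 + 1|_3 = 109 ⇒ 108
(1) 108|_3 = 3^(3 + 1) + 3^3 ↦ 4^(4 + 1) + 4^4|_4 = 1280 ⇒ 1279
(2) 1279|_4 = 4^(4 + 1) + 3·4^3 + 3·4^2 + 3·4 + 3 ↦ 5^(5 + 1) + 3·5^3 + 3·5^2 + 3·5 + 3|_5 = 16093 ⇒ 16092
(3) 16092|_5 = 5^(5 + 1) + 3·5^3 + 3·5^2 + 3·5 + 2 ↦ 6^(6 + 1) + 3·6^3 + 3·6^2 + 3·6 + 2|_6 = 280712 ⇒ 280711
(4) 280711|_6 = 6^(6 + 1) + 3·6^3 + 3·6^2 + 3·6 + 1 ↦ 7^(7 + 1) + 3·7^3 + 3·7^2 + 3·7 + 1|_7 = 5765999 ⇒ 5765998
(5) 5765998|_7 = 7^(7 + 1) + 3·7^3 + 3·7^2 + 3·7 ↦ 8^(8 + 1) + 3·8^3 + 3·8^2 + 3·8|_8 = 134219480 ⇒ 134219479
(6) 134219479|_8 = 8^(8 + 1) + 3·8^3 + 3·8^2 + 2·8 + 7 ↦ 9^(9 + 1) + 3·9^3 + 3·9^2 + 2·9 + 7|_9 = 3486786856 ⇒ 3486786855

8^(8 + 1) + 3·8^3 + 3·8^2 + 2·8 + 7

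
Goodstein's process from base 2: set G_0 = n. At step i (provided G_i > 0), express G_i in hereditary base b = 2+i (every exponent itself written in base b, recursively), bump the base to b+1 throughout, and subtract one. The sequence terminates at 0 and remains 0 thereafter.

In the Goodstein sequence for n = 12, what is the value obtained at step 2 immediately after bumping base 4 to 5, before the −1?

15686

step 0: 12 = 2^(2 + 1) + 2^2; sub 3 for 2: 3^(3 + 1) + 3^3; = 108; G_1 = 108−1 = 107
step 1: 107 = 3^(3 + 1) + 2·3^2 + 2·3 + 2; sub 4 for 3: 4^(4 + 1) + 2·4^2 + 2·4 + 2; = 1066; G_2 = 1066−1 = 1065
step 2: 1065 = 4^(4 + 1) + 2·4^2 + 2·4 + 1; sub 5 for 4: 5^(5 + 1) + 2·5^2 + 2·5 + 1; = 15686; G_3 = 15686−1 = 15685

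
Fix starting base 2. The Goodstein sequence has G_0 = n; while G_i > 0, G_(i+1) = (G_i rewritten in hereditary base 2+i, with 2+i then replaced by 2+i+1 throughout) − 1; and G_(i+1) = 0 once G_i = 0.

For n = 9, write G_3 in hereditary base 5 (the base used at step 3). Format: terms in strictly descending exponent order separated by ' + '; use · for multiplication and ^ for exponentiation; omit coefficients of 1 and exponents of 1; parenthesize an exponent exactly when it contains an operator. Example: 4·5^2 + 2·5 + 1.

3·5^5 + 3·5^3 + 3·5^2 + 3·5 + 2

[0] 9 ≡ 2^(2 + 1) + 1 (base 2). Lift 3: 82. −1: 81.
[1] 81 ≡ 3^(3 + 1) (base 3). Lift 4: 1024. −1: 1023.
[2] 1023 ≡ 3·4^4 + 3·4^3 + 3·4^2 + 3·4 + 3 (base 4). Lift 5: 9843. −1: 9842.
[3] 9842 ≡ 3·5^5 + 3·5^3 + 3·5^2 + 3·5 + 2 (base 5). Lift 6: 140744. −1: 140743.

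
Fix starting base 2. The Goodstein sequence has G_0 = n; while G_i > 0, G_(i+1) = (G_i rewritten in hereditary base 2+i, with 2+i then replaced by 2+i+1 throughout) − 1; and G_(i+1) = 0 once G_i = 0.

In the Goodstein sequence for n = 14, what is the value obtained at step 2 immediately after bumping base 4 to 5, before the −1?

[0] 14 ≡ 2^(2 + 1) + 2^2 + 2 (base 2). Lift 3: 111. −1: 110.
[1] 110 ≡ 3^(3 + 1) + 3^3 + 2 (base 3). Lift 4: 1282. −1: 1281.
[2] 1281 ≡ 4^(4 + 1) + 4^4 + 1 (base 4). Lift 5: 18751. −1: 18750.

18751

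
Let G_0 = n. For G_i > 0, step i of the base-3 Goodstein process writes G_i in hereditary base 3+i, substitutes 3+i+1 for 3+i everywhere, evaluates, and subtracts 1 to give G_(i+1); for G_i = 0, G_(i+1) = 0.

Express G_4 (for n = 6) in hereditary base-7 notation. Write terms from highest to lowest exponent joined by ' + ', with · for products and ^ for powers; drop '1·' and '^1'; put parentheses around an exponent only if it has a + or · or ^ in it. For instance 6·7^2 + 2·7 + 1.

7

(0) 6|_3 = 2·3 ↦ 2·4|_4 = 8 ⇒ 7
(1) 7|_4 = 4 + 3 ↦ 5 + 3|_5 = 8 ⇒ 7
(2) 7|_5 = 5 + 2 ↦ 6 + 2|_6 = 8 ⇒ 7
(3) 7|_6 = 6 + 1 ↦ 7 + 1|_7 = 8 ⇒ 7
(4) 7|_7 = 7 ↦ 8|_8 = 8 ⇒ 7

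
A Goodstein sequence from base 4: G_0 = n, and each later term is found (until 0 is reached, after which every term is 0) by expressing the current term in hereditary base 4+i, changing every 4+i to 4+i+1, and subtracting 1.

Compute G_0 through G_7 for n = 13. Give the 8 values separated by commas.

(0) 13|_4 = 3·4 + 1 ↦ 3·5 + 1|_5 = 16 ⇒ 15
(1) 15|_5 = 3·5 ↦ 3·6|_6 = 18 ⇒ 17
(2) 17|_6 = 2·6 + 5 ↦ 2·7 + 5|_7 = 19 ⇒ 18
(3) 18|_7 = 2·7 + 4 ↦ 2·8 + 4|_8 = 20 ⇒ 19
(4) 19|_8 = 2·8 + 3 ↦ 2·9 + 3|_9 = 21 ⇒ 20
(5) 20|_9 = 2·9 + 2 ↦ 2·10 + 2|_10 = 22 ⇒ 21
(6) 21|_10 = 2·10 + 1 ↦ 2·11 + 1|_11 = 23 ⇒ 22

13, 15, 17, 18, 19, 20, 21, 22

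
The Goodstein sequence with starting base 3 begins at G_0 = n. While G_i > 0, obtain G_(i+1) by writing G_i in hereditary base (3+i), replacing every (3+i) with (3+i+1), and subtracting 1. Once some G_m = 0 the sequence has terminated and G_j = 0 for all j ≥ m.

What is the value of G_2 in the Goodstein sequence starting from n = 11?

25

(0) 11|_3 = 3^2 + 2 ↦ 4^2 + 2|_4 = 18 ⇒ 17
(1) 17|_4 = 4^2 + 1 ↦ 5^2 + 1|_5 = 26 ⇒ 25
(2) 25|_5 = 5^2 ↦ 6^2|_6 = 36 ⇒ 35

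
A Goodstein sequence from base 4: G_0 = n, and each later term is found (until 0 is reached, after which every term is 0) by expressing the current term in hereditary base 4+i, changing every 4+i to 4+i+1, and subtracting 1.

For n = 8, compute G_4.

i=0: 8 = 2·4 (b=4); 4→5: 2·5 = 10; 10−1 = 9
i=1: 9 = 5 + 4 (b=5); 5→6: 6 + 4 = 10; 10−1 = 9
i=2: 9 = 6 + 3 (b=6); 6→7: 7 + 3 = 10; 10−1 = 9
i=3: 9 = 7 + 2 (b=7); 7→8: 8 + 2 = 10; 10−1 = 9
i=4: 9 = 8 + 1 (b=8); 8→9: 9 + 1 = 10; 10−1 = 9

9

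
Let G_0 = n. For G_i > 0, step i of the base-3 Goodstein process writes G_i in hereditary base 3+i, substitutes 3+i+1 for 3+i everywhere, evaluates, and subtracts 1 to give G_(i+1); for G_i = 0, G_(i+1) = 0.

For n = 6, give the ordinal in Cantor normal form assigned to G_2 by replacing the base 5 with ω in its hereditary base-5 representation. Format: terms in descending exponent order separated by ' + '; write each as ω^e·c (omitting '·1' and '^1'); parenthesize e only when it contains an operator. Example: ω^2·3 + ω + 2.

ω + 2

G_0=6  [base 3] 2·3  →[3↦4]→  2·4 = 8  −1 ⇒ G_1=7
G_1=7  [base 4] 4 + 3  →[4↦5]→  5 + 3 = 8  −1 ⇒ G_2=7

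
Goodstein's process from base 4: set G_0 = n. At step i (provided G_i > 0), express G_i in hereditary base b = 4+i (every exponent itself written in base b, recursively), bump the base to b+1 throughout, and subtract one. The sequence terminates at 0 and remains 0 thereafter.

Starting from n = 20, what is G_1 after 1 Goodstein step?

29

base 4: 20 = 4^2 + 4; at 5: 5^2 + 5 = 30; next = 29
base 5: 29 = 5^2 + 4; at 6: 6^2 + 4 = 40; next = 39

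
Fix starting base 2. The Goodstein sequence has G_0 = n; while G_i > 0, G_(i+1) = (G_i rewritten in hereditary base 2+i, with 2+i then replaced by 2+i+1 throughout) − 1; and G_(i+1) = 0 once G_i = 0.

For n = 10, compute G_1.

83

base 2: 10 = 2^(2 + 1) + 2; at 3: 3^(3 + 1) + 3 = 84; next = 83
base 3: 83 = 3^(3 + 1) + 2; at 4: 4^(4 + 1) + 2 = 1026; next = 1025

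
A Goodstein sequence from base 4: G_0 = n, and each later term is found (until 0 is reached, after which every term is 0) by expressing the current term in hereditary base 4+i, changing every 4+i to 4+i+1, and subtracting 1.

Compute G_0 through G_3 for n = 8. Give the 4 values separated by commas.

base 4: 8 = 2·4; at 5: 2·5 = 10; next = 9
base 5: 9 = 5 + 4; at 6: 6 + 4 = 10; next = 9
base 6: 9 = 6 + 3; at 7: 7 + 3 = 10; next = 9

8, 9, 9, 9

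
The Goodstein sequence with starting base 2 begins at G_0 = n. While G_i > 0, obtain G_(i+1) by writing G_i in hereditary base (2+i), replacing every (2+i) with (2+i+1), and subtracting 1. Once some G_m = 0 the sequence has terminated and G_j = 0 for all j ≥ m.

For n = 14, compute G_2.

(0) 14|_2 = 2^(2 + 1) + 2^2 + 2 ↦ 3^(3 + 1) + 3^3 + 3|_3 = 111 ⇒ 110
(1) 110|_3 = 3^(3 + 1) + 3^3 + 2 ↦ 4^(4 + 1) + 4^4 + 2|_4 = 1282 ⇒ 1281
(2) 1281|_4 = 4^(4 + 1) + 4^4 + 1 ↦ 5^(5 + 1) + 5^5 + 1|_5 = 18751 ⇒ 18750

1281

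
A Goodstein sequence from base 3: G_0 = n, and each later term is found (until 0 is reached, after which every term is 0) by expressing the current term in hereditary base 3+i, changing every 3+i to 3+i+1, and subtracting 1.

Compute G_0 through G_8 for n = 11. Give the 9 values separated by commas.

(0) 11|_3 = 3^2 + 2 ↦ 4^2 + 2|_4 = 18 ⇒ 17
(1) 17|_4 = 4^2 + 1 ↦ 5^2 + 1|_5 = 26 ⇒ 25
(2) 25|_5 = 5^2 ↦ 6^2|_6 = 36 ⇒ 35
(3) 35|_6 = 5·6 + 5 ↦ 5·7 + 5|_7 = 40 ⇒ 39
(4) 39|_7 = 5·7 + 4 ↦ 5·8 + 4|_8 = 44 ⇒ 43
(5) 43|_8 = 5·8 + 3 ↦ 5·9 + 3|_9 = 48 ⇒ 47
(6) 47|_9 = 5·9 + 2 ↦ 5·10 + 2|_10 = 52 ⇒ 51
(7) 51|_10 = 5·10 + 1 ↦ 5·11 + 1|_11 = 56 ⇒ 55

11, 17, 25, 35, 39, 43, 47, 51, 55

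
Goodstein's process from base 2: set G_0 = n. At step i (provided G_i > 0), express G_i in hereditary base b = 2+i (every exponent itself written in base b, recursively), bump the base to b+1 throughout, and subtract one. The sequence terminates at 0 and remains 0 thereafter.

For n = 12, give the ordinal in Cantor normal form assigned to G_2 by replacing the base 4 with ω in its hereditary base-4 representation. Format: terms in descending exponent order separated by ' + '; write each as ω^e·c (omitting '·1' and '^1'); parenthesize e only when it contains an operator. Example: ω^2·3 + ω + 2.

[0] 12 ≡ 2^(2 + 1) + 2^2 (base 2). Lift 3: 108. −1: 107.
[1] 107 ≡ 3^(3 + 1) + 2·3^2 + 2·3 + 2 (base 3). Lift 4: 1066. −1: 1065.
[2] 1065 ≡ 4^(4 + 1) + 2·4^2 + 2·4 + 1 (base 4). Lift 5: 15686. −1: 15685.

ω^(ω + 1) + ω^2·2 + ω·2 + 1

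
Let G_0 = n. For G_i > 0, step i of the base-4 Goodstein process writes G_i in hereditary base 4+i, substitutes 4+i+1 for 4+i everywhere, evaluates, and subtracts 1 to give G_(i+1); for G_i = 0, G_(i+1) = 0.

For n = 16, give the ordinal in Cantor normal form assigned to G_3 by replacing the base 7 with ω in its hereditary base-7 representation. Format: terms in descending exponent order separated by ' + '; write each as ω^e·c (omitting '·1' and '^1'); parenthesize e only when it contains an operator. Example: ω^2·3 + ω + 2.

ω·4 + 2

[0] 16 ≡ 4^2 (base 4). Lift 5: 25. −1: 24.
[1] 24 ≡ 4·5 + 4 (base 5). Lift 6: 28. −1: 27.
[2] 27 ≡ 4·6 + 3 (base 6). Lift 7: 31. −1: 30.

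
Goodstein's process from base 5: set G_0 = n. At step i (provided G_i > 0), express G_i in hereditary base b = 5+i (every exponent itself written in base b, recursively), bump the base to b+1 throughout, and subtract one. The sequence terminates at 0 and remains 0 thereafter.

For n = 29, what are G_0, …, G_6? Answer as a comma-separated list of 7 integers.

[0] 29 ≡ 5^2 + 4 (base 5). Lift 6: 40. −1: 39.
[1] 39 ≡ 6^2 + 3 (base 6). Lift 7: 52. −1: 51.
[2] 51 ≡ 7^2 + 2 (base 7). Lift 8: 66. −1: 65.
[3] 65 ≡ 8^2 + 1 (base 8). Lift 9: 82. −1: 81.
[4] 81 ≡ 9^2 (base 9). Lift 10: 100. −1: 99.
[5] 99 ≡ 9·10 + 9 (base 10). Lift 11: 108. −1: 107.

29, 39, 51, 65, 81, 99, 107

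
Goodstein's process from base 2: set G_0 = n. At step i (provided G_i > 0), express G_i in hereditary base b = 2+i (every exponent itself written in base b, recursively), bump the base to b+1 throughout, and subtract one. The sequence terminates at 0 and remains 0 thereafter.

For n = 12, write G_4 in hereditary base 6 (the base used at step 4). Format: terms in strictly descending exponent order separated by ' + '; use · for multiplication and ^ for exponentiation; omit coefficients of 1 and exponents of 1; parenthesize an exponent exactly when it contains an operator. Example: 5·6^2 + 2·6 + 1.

base 2: 12 = 2^(2 + 1) + 2^2; at 3: 3^(3 + 1) + 3^3 = 108; next = 107
base 3: 107 = 3^(3 + 1) + 2·3^2 + 2·3 + 2; at 4: 4^(4 + 1) + 2·4^2 + 2·4 + 2 = 1066; next = 1065
base 4: 1065 = 4^(4 + 1) + 2·4^2 + 2·4 + 1; at 5: 5^(5 + 1) + 2·5^2 + 2·5 + 1 = 15686; next = 15685
base 5: 15685 = 5^(5 + 1) + 2·5^2 + 2·5; at 6: 6^(6 + 1) + 2·6^2 + 2·6 = 280020; next = 280019
base 6: 280019 = 6^(6 + 1) + 2·6^2 + 6 + 5; at 7: 7^(7 + 1) + 2·7^2 + 7 + 5 = 5764911; next = 5764910

6^(6 + 1) + 2·6^2 + 6 + 5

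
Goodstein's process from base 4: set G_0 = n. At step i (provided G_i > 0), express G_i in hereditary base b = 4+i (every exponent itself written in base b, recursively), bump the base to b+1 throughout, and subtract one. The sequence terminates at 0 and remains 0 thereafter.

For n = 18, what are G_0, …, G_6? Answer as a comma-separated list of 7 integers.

18, 26, 36, 48, 53, 58, 63

base 4: 18 = 4^2 + 2; at 5: 5^2 + 2 = 27; next = 26
base 5: 26 = 5^2 + 1; at 6: 6^2 + 1 = 37; next = 36
base 6: 36 = 6^2; at 7: 7^2 = 49; next = 48
base 7: 48 = 6·7 + 6; at 8: 6·8 + 6 = 54; next = 53
base 8: 53 = 6·8 + 5; at 9: 6·9 + 5 = 59; next = 58
base 9: 58 = 6·9 + 4; at 10: 6·10 + 4 = 64; next = 63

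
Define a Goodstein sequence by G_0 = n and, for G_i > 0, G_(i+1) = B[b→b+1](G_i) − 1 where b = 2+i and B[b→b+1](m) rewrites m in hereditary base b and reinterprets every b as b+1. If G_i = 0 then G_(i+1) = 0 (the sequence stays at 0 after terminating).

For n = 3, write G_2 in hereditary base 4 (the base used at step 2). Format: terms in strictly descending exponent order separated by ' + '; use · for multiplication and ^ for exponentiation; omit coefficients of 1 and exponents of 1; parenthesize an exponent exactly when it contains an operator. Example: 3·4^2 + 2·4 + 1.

3

G_0 = 3. HB_2(3) = 2 + 1. Bump = 4. G_1 = 3.
G_1 = 3. HB_3(3) = 3. Bump = 4. G_2 = 3.
G_2 = 3. HB_4(3) = 3. Bump = 3. G_3 = 2.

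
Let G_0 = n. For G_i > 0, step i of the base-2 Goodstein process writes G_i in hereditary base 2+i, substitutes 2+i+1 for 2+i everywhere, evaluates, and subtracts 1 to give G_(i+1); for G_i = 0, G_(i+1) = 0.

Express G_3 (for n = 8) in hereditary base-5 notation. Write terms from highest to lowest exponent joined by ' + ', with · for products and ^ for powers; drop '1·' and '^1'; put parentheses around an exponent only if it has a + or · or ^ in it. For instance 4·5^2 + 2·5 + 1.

2·5^5 + 2·5^2 + 2·5

i=0: 8 = 2^(2 + 1) (b=2); 2→3: 3^(3 + 1) = 81; 81−1 = 80
i=1: 80 = 2·3^3 + 2·3^2 + 2·3 + 2 (b=3); 3→4: 2·4^4 + 2·4^2 + 2·4 + 2 = 554; 554−1 = 553
i=2: 553 = 2·4^4 + 2·4^2 + 2·4 + 1 (b=4); 4→5: 2·5^5 + 2·5^2 + 2·5 + 1 = 6311; 6311−1 = 6310
i=3: 6310 = 2·5^5 + 2·5^2 + 2·5 (b=5); 5→6: 2·6^6 + 2·6^2 + 2·6 = 93396; 93396−1 = 93395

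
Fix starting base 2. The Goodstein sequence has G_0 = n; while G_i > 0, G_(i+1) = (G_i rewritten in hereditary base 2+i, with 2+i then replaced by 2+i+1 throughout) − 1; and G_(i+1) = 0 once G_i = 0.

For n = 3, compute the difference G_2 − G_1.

(0) 3|_2 = 2 + 1 ↦ 3 + 1|_3 = 4 ⇒ 3
(1) 3|_3 = 3 ↦ 4|_4 = 4 ⇒ 3

0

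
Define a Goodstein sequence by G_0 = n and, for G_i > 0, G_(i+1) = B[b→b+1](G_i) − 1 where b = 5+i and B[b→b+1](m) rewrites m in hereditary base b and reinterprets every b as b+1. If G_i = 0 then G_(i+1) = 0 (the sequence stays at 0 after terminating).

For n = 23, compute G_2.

[0] 23 ≡ 4·5 + 3 (base 5). Lift 6: 27. −1: 26.
[1] 26 ≡ 4·6 + 2 (base 6). Lift 7: 30. −1: 29.

29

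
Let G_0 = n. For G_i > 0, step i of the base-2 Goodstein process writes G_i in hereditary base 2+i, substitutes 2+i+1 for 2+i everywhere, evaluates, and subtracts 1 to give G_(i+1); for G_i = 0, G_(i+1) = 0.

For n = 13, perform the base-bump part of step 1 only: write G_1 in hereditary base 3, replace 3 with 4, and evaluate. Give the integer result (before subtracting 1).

base 2: 13 = 2^(2 + 1) + 2^2 + 1; at 3: 3^(3 + 1) + 3^3 + 1 = 109; next = 108
base 3: 108 = 3^(3 + 1) + 3^3; at 4: 4^(4 + 1) + 4^4 = 1280; next = 1279

1280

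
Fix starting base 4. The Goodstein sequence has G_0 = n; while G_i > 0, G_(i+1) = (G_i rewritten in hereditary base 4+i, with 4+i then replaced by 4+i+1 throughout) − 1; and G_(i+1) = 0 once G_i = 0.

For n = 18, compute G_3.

48

i=0: 18 = 4^2 + 2 (b=4); 4→5: 5^2 + 2 = 27; 27−1 = 26
i=1: 26 = 5^2 + 1 (b=5); 5→6: 6^2 + 1 = 37; 37−1 = 36
i=2: 36 = 6^2 (b=6); 6→7: 7^2 = 49; 49−1 = 48
i=3: 48 = 6·7 + 6 (b=7); 7→8: 6·8 + 6 = 54; 54−1 = 53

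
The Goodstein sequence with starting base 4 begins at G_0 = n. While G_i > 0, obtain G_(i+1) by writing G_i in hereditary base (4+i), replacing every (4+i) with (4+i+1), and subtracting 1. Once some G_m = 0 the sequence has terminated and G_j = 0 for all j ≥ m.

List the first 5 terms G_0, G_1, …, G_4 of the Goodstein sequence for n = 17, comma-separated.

17, 25, 35, 39, 43

17 —HB4→ 4^2 + 1 —bump→ 5^2 + 1 = 26 —(−1)→ 25
25 —HB5→ 5^2 —bump→ 6^2 = 36 —(−1)→ 35
35 —HB6→ 5·6 + 5 —bump→ 5·7 + 5 = 40 —(−1)→ 39
39 —HB7→ 5·7 + 4 —bump→ 5·8 + 4 = 44 —(−1)→ 43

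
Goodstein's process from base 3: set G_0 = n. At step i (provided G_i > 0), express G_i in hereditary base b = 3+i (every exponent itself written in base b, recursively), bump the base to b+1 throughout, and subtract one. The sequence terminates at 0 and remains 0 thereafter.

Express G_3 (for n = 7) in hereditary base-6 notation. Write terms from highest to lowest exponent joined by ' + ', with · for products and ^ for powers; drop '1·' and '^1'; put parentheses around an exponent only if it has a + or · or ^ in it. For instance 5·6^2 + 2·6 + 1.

base 3: 7 = 2·3 + 1; at 4: 2·4 + 1 = 9; next = 8
base 4: 8 = 2·4; at 5: 2·5 = 10; next = 9
base 5: 9 = 5 + 4; at 6: 6 + 4 = 10; next = 9

6 + 3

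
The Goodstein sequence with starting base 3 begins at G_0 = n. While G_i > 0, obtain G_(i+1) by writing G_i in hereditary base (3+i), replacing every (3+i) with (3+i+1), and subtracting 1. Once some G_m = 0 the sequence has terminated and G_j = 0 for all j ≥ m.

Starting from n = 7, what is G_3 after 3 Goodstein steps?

(0) 7|_3 = 2·3 + 1 ↦ 2·4 + 1|_4 = 9 ⇒ 8
(1) 8|_4 = 2·4 ↦ 2·5|_5 = 10 ⇒ 9
(2) 9|_5 = 5 + 4 ↦ 6 + 4|_6 = 10 ⇒ 9
(3) 9|_6 = 6 + 3 ↦ 7 + 3|_7 = 10 ⇒ 9

9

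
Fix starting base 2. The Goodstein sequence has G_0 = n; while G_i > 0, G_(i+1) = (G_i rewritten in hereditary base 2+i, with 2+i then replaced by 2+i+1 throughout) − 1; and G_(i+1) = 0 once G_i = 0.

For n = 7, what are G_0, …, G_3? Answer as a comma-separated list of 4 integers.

7, 30, 259, 3127

[0] 7 ≡ 2^2 + 2 + 1 (base 2). Lift 3: 31. −1: 30.
[1] 30 ≡ 3^3 + 3 (base 3). Lift 4: 260. −1: 259.
[2] 259 ≡ 4^4 + 3 (base 4). Lift 5: 3128. −1: 3127.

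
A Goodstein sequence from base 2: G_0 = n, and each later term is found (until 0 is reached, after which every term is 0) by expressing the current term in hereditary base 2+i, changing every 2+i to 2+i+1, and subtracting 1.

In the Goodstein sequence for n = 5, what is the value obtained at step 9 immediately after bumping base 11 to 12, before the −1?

(0) 5|_2 = 2^2 + 1 ↦ 3^3 + 1|_3 = 28 ⇒ 27
(1) 27|_3 = 3^3 ↦ 4^4|_4 = 256 ⇒ 255
(2) 255|_4 = 3·4^3 + 3·4^2 + 3·4 + 3 ↦ 3·5^3 + 3·5^2 + 3·5 + 3|_5 = 468 ⇒ 467
(3) 467|_5 = 3·5^3 + 3·5^2 + 3·5 + 2 ↦ 3·6^3 + 3·6^2 + 3·6 + 2|_6 = 776 ⇒ 775
(4) 775|_6 = 3·6^3 + 3·6^2 + 3·6 + 1 ↦ 3·7^3 + 3·7^2 + 3·7 + 1|_7 = 1198 ⇒ 1197
(5) 1197|_7 = 3·7^3 + 3·7^2 + 3·7 ↦ 3·8^3 + 3·8^2 + 3·8|_8 = 1752 ⇒ 1751
(6) 1751|_8 = 3·8^3 + 3·8^2 + 2·8 + 7 ↦ 3·9^3 + 3·9^2 + 2·9 + 7|_9 = 2455 ⇒ 2454
(7) 2454|_9 = 3·9^3 + 3·9^2 + 2·9 + 6 ↦ 3·10^3 + 3·10^2 + 2·10 + 6|_10 = 3326 ⇒ 3325
(8) 3325|_10 = 3·10^3 + 3·10^2 + 2·10 + 5 ↦ 3·11^3 + 3·11^2 + 2·11 + 5|_11 = 4383 ⇒ 4382

5644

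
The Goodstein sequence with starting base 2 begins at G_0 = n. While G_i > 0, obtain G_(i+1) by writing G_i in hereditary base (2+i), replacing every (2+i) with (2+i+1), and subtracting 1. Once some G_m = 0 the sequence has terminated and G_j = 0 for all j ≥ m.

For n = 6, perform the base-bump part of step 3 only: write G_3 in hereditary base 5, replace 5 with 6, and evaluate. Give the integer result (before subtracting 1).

46656

[0] 6 ≡ 2^2 + 2 (base 2). Lift 3: 30. −1: 29.
[1] 29 ≡ 3^3 + 2 (base 3). Lift 4: 258. −1: 257.
[2] 257 ≡ 4^4 + 1 (base 4). Lift 5: 3126. −1: 3125.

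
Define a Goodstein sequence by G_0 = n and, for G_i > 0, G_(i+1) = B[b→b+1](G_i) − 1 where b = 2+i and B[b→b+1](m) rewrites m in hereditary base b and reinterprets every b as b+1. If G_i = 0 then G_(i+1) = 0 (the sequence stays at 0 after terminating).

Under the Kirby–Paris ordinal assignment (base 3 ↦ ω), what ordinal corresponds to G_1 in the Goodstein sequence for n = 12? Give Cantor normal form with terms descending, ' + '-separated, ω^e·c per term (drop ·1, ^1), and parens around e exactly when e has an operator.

ω^(ω + 1) + ω^2·2 + ω·2 + 2

G_0=12  [base 2] 2^(2 + 1) + 2^2  →[2↦3]→  3^(3 + 1) + 3^3 = 108  −1 ⇒ G_1=107
G_1=107  [base 3] 3^(3 + 1) + 2·3^2 + 2·3 + 2  →[3↦4]→  4^(4 + 1) + 2·4^2 + 2·4 + 2 = 1066  −1 ⇒ G_2=1065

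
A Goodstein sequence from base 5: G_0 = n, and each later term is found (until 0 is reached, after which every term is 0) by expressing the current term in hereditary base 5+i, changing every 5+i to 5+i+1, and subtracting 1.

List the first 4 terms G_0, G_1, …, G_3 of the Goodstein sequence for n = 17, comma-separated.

(0) 17|_5 = 3·5 + 2 ↦ 3·6 + 2|_6 = 20 ⇒ 19
(1) 19|_6 = 3·6 + 1 ↦ 3·7 + 1|_7 = 22 ⇒ 21
(2) 21|_7 = 3·7 ↦ 3·8|_8 = 24 ⇒ 23

17, 19, 21, 23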